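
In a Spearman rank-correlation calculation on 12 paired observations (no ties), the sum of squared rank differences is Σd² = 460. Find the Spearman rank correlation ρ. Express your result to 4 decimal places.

-0.6084

ρ = 1 − 6Σd² / [n(n²−1)] = 1 − 6×460 / (12×143)
  = 1 − 2760/1716 = 1 − 1.60839 ≈ -0.6084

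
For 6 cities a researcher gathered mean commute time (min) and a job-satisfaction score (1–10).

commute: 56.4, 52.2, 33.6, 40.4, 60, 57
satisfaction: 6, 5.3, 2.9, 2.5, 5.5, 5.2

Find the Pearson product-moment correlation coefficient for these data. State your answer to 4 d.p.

n = 6, Σx = 299.6, Σy = 27.4, Σx² = 15515.92, Σy² = 136.04, Σxy = 1439.9
nΣxy − ΣxΣy = 8639.4 − 8209.04 = 430.36
nΣx² − (Σx)² = 93095.52 − 89760.16 = 3335.36; nΣy² − (Σy)² = 816.24 − 750.76 = 65.48
r = 430.36 / √(3335.36 × 65.48) = 430.36 / 467.3322 ≈ 0.9209

0.9209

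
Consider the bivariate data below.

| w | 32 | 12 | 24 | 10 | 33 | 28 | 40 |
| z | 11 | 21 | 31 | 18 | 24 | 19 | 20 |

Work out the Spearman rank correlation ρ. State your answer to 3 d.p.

0.071

Rank w: 5, 2, 3, 1, 6, 4, 7
Rank z: 1, 5, 7, 2, 6, 3, 4
d = rank(w) − rank(z): 4, -3, -4, -1, 0, 1, 3; Σd² = 52
ρ = 1 − 6Σd² / [n(n²−1)] = 1 − 6×52 / (7×48) = 1 − 312/336 ≈ 0.071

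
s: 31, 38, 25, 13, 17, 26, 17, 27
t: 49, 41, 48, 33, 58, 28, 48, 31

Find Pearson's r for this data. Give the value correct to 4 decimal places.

-0.1232

n = 8, Σs = 194, Σt = 336, Σs² = 5182, Σt² = 14888, Σst = 8073
nΣst − ΣsΣt = 64584 − 65184 = -600
nΣs² − (Σs)² = 41456 − 37636 = 3820; nΣt² − (Σt)² = 119104 − 112896 = 6208
r = -600 / √(3820 × 6208) = -600 / 4869.7597 ≈ -0.1232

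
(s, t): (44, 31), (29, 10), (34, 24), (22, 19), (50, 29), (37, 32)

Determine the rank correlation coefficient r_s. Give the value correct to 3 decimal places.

Rank s: 5, 2, 3, 1, 6, 4
Rank t: 5, 1, 3, 2, 4, 6
d = rank(s) − rank(t): 0, 1, 0, -1, 2, -2; Σd² = 10
ρ = 1 − 6Σd² / [n(n²−1)] = 1 − 6×10 / (6×35) = 1 − 60/210 ≈ 0.714

0.714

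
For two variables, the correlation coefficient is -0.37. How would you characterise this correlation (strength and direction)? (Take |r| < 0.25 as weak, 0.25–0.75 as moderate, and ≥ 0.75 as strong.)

r = -0.37 < 0 so the relationship is negative.
|r| = 0.37, which falls in the moderate range.

moderate negative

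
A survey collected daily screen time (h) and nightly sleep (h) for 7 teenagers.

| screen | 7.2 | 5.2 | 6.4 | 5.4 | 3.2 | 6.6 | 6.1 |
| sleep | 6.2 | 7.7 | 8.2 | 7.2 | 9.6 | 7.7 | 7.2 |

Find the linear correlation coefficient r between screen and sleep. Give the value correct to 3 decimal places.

n = 7, Σx = 40.1, Σy = 53.8, Σx² = 240.01, Σy² = 420.1, Σxy = 301.5
nΣxy − ΣxΣy = 2110.5 − 2157.38 = -46.88
nΣx² − (Σx)² = 1680.07 − 1608.01 = 72.06; nΣy² − (Σy)² = 2940.7 − 2894.44 = 46.26
r = -46.88 / √(72.06 × 46.26) = -46.88 / 57.7364 ≈ -0.812

-0.812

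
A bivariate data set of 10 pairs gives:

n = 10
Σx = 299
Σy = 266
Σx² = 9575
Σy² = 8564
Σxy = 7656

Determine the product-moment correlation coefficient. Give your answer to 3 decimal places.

r = (nΣxy − ΣxΣy) / √[(nΣx² − (Σx)²)(nΣy² − (Σy)²)]
Numerator: 10×7656 − 299×266 = -2974
Denominator: √[(95750 − 89401)(85640 − 70756)] = √[6349 × 14884] = 9721.0347
r = -2974 / 9721.0347 ≈ -0.306

-0.306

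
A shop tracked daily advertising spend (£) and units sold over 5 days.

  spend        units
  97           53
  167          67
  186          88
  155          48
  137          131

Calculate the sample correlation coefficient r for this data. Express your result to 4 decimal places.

0.1433

n = 5, Σx = 742, Σy = 387, Σx² = 114688, Σy² = 34507, Σxy = 58085
nΣxy − ΣxΣy = 290425 − 287154 = 3271
nΣx² − (Σx)² = 573440 − 550564 = 22876; nΣy² − (Σy)² = 172535 − 149769 = 22766
r = 3271 / √(22876 × 22766) = 3271 / 22820.9337 ≈ 0.1433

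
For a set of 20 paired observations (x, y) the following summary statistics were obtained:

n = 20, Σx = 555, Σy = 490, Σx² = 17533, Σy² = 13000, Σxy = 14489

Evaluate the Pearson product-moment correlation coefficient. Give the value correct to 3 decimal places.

r = (nΣxy − ΣxΣy) / √[(nΣx² − (Σx)²)(nΣy² − (Σy)²)]
Numerator: 20×14489 − 555×490 = 17830
Denominator: √[(350660 − 308025)(260000 − 240100)] = √[42635 × 19900] = 29127.9333
r = 17830 / 29127.9333 ≈ 0.612

0.612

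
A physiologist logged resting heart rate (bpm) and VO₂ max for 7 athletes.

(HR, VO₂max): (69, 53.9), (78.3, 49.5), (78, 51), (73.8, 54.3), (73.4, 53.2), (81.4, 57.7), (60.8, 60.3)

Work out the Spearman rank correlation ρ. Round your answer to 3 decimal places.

-0.357

Rank HR: 2, 6, 5, 4, 3, 7, 1
Rank VO₂max: 4, 1, 2, 5, 3, 6, 7
d = rank(HR) − rank(VO₂max): -2, 5, 3, -1, 0, 1, -6; Σd² = 76
ρ = 1 − 6Σd² / [n(n²−1)] = 1 − 6×76 / (7×48) = 1 − 456/336 ≈ -0.357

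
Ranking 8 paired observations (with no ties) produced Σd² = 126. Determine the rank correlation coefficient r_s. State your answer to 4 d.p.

-0.5000

ρ = 1 − 6Σd² / [n(n²−1)] = 1 − 6×126 / (8×63)
  = 1 − 756/504 = 1 − 1.50000 ≈ -0.5000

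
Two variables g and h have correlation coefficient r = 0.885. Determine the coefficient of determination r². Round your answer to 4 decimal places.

r² = (0.885)² = 0.7832

0.7832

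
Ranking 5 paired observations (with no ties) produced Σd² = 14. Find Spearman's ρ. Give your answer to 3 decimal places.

0.300

ρ = 1 − 6Σd² / [n(n²−1)] = 1 − 6×14 / (5×24)
  = 1 − 84/120 = 1 − 0.7000 ≈ 0.300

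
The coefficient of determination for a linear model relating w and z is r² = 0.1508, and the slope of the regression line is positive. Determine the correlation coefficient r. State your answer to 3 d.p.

0.388

|r| = √0.1508 = 0.388
The association is positive, so r = 0.388.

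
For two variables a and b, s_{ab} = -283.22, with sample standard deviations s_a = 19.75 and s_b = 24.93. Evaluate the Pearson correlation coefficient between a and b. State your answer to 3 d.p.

r = Cov(a,b) / (s_a · s_b) = -283.22 / (19.75 × 24.93)
  = -283.22 / 492.3675 ≈ -0.575

-0.575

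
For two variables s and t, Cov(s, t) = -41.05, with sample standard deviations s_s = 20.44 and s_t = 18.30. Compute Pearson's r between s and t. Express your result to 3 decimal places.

r = Cov(s,t) / (s_s · s_t) = -41.05 / (20.44 × 18.30)
  = -41.05 / 374.0520 ≈ -0.110

-0.110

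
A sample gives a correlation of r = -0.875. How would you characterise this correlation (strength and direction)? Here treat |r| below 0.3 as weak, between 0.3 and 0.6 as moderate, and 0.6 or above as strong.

strong negative

r = -0.875 < 0 so the relationship is negative.
|r| = 0.875, which falls in the strong range.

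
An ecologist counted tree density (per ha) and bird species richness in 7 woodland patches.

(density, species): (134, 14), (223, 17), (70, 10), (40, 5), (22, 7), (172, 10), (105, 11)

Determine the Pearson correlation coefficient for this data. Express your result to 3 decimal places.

n = 7, Σx = 766, Σy = 74, Σx² = 115278, Σy² = 880, Σxy = 9596
nΣxy − ΣxΣy = 67172 − 56684 = 10488
nΣx² − (Σx)² = 806946 − 586756 = 220190; nΣy² − (Σy)² = 6160 − 5476 = 684
r = 10488 / √(220190 × 684) = 10488 / 12272.3250 ≈ 0.855

0.855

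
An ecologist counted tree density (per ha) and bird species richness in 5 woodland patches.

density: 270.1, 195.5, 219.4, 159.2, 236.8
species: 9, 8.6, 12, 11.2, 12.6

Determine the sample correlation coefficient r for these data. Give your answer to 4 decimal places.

n = 5, Σx = 1081, Σy = 53.4, Σx² = 240729.5, Σy² = 583.16, Σxy = 11511.72
nΣxy − ΣxΣy = 57558.6 − 57725.4 = -166.8
nΣx² − (Σx)² = 1203647.5 − 1168561 = 35086.5; nΣy² − (Σy)² = 2915.8 − 2851.56 = 64.24
r = -166.8 / √(35086.5 × 64.24) = -166.8 / 1501.3183 ≈ -0.1111

-0.1111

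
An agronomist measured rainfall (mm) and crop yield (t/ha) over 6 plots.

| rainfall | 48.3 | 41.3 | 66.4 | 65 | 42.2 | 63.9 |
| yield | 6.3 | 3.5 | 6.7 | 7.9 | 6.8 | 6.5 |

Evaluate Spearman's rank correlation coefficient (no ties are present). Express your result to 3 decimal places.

0.543

Rank rainfall: 3, 1, 6, 5, 2, 4
Rank yield: 2, 1, 4, 6, 5, 3
d = rank(rainfall) − rank(yield): 1, 0, 2, -1, -3, 1; Σd² = 16
ρ = 1 − 6Σd² / [n(n²−1)] = 1 − 6×16 / (6×35) = 1 − 96/210 ≈ 0.543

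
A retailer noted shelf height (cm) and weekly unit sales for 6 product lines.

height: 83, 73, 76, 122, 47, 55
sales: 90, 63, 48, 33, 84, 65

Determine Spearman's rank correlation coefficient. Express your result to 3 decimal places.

-0.429

Rank height: 5, 3, 4, 6, 1, 2
Rank sales: 6, 3, 2, 1, 5, 4
d = rank(height) − rank(sales): -1, 0, 2, 5, -4, -2; Σd² = 50
ρ = 1 − 6Σd² / [n(n²−1)] = 1 − 6×50 / (6×35) = 1 − 300/210 ≈ -0.429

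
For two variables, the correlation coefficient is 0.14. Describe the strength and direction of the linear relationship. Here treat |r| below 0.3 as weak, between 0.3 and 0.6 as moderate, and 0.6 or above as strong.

r = 0.14 > 0 so the relationship is positive.
|r| = 0.14, which falls in the weak range.

weak positive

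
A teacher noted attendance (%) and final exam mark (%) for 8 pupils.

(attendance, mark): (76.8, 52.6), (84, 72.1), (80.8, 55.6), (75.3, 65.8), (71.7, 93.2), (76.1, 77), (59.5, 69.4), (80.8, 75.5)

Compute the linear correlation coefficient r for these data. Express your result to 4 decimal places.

-0.1850

n = 8, Σx = 605, Σy = 561.2, Σx² = 46153.96, Σy² = 40518.02, Σxy = 42315.14
nΣxy − ΣxΣy = 338521.12 − 339526 = -1004.88
nΣx² − (Σx)² = 369231.68 − 366025 = 3206.68; nΣy² − (Σy)² = 324144.16 − 314945.44 = 9198.72
r = -1004.88 / √(3206.68 × 9198.72) = -1004.88 / 5431.1464 ≈ -0.1850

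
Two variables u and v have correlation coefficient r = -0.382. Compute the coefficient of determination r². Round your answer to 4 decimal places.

0.1459

r² = (-0.382)² = 0.1459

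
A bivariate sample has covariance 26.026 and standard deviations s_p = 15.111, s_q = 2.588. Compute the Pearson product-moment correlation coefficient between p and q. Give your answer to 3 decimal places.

0.666

r = Cov(p,q) / (s_p · s_q) = 26.026 / (15.111 × 2.588)
  = 26.026 / 39.1073 ≈ 0.666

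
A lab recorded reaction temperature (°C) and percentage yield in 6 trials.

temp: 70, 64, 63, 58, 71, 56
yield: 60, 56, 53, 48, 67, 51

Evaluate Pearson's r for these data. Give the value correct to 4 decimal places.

n = 6, Σx = 382, Σy = 335, Σx² = 24506, Σy² = 18939, Σxy = 21520
nΣxy − ΣxΣy = 129120 − 127970 = 1150
nΣx² − (Σx)² = 147036 − 145924 = 1112; nΣy² − (Σy)² = 113634 − 112225 = 1409
r = 1150 / √(1112 × 1409) = 1150 / 1251.7220 ≈ 0.9187

0.9187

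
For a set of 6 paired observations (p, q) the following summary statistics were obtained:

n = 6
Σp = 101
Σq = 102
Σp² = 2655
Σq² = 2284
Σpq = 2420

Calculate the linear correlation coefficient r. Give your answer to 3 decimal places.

r = (nΣpq − ΣpΣq) / √[(nΣp² − (Σp)²)(nΣq² − (Σq)²)]
Numerator: 6×2420 − 101×102 = 4218
Denominator: √[(15930 − 10201)(13704 − 10404)] = √[5729 × 3300] = 4348.0685
r = 4218 / 4348.0685 ≈ 0.970

0.970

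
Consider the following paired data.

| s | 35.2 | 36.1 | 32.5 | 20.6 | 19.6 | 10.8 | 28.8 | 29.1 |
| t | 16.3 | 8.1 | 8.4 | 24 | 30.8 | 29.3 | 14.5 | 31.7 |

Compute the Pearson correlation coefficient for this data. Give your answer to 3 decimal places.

-0.730

n = 8, Σs = 212.7, Σt = 163.1, Σs² = 6199.91, Σt² = 4000.13, Σst = 3893.76
nΣst − ΣsΣt = 31150.08 − 34691.37 = -3541.29
nΣs² − (Σs)² = 49599.28 − 45241.29 = 4357.99; nΣt² − (Σt)² = 32001.04 − 26601.61 = 5399.43
r = -3541.29 / √(4357.99 × 5399.43) = -3541.29 / 4850.8414 ≈ -0.730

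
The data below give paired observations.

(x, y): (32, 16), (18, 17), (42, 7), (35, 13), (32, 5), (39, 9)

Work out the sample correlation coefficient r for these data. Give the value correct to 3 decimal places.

-0.649

n = 6, Σx = 198, Σy = 67, Σx² = 6882, Σy² = 869, Σxy = 2078
nΣxy − ΣxΣy = 12468 − 13266 = -798
nΣx² − (Σx)² = 41292 − 39204 = 2088; nΣy² − (Σy)² = 5214 − 4489 = 725
r = -798 / √(2088 × 725) = -798 / 1230.3658 ≈ -0.649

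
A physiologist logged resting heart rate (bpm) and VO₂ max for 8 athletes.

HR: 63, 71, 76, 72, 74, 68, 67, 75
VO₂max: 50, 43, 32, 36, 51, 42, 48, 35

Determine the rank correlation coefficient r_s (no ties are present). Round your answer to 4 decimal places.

-0.6190

Rank HR: 1, 4, 8, 5, 6, 3, 2, 7
Rank VO₂max: 7, 5, 1, 3, 8, 4, 6, 2
d = rank(HR) − rank(VO₂max): -6, -1, 7, 2, -2, -1, -4, 5; Σd² = 136
ρ = 1 − 6Σd² / [n(n²−1)] = 1 − 6×136 / (8×63) = 1 − 816/504 ≈ -0.6190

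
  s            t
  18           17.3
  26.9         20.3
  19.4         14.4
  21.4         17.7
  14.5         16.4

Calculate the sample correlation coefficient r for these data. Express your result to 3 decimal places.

n = 5, Σs = 100.2, Σt = 86.1, Σs² = 2092.18, Σt² = 1500.99, Σst = 1753.41
nΣst − ΣsΣt = 8767.05 − 8627.22 = 139.83
nΣs² − (Σs)² = 10460.9 − 10040.04 = 420.86; nΣt² − (Σt)² = 7504.95 − 7413.21 = 91.74
r = 139.83 / √(420.86 × 91.74) = 139.83 / 196.4935 ≈ 0.712

0.712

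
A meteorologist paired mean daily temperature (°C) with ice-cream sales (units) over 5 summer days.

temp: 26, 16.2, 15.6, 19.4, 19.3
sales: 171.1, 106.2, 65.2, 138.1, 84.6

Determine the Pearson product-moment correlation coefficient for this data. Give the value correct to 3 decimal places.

n = 5, Σx = 96.5, Σy = 565.2, Σx² = 1930.65, Σy² = 71033.46, Σxy = 11498.08
nΣxy − ΣxΣy = 57490.4 − 54541.8 = 2948.6
nΣx² − (Σx)² = 9653.25 − 9312.25 = 341; nΣy² − (Σy)² = 355167.3 − 319451.04 = 35716.26
r = 2948.6 / √(341 × 35716.26) = 2948.6 / 3489.8775 ≈ 0.845

0.845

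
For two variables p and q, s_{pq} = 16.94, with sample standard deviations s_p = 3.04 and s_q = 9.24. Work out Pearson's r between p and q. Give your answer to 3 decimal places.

0.603

r = Cov(p,q) / (s_p · s_q) = 16.94 / (3.04 × 9.24)
  = 16.94 / 28.0896 ≈ 0.603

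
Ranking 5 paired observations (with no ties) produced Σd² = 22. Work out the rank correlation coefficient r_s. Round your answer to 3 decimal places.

ρ = 1 − 6Σd² / [n(n²−1)] = 1 − 6×22 / (5×24)
  = 1 − 132/120 = 1 − 1.1000 ≈ -0.100

-0.100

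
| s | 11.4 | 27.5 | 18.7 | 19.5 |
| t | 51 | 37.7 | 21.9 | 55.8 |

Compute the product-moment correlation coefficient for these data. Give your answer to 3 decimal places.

-0.305

n = 4, Σs = 77.1, Σt = 166.4, Σs² = 1616.15, Σt² = 7615.54, Σst = 3115.78
nΣst − ΣsΣt = 12463.12 − 12829.44 = -366.32
nΣs² − (Σs)² = 6464.6 − 5944.41 = 520.19; nΣt² − (Σt)² = 30462.16 − 27688.96 = 2773.2
r = -366.32 / √(520.19 × 2773.2) = -366.32 / 1201.0791 ≈ -0.305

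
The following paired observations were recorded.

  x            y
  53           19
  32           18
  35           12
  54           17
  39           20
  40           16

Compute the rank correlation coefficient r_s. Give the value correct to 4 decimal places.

Rank x: 5, 1, 2, 6, 3, 4
Rank y: 5, 4, 1, 3, 6, 2
d = rank(x) − rank(y): 0, -3, 1, 3, -3, 2; Σd² = 32
ρ = 1 − 6Σd² / [n(n²−1)] = 1 − 6×32 / (6×35) = 1 − 192/210 ≈ 0.0857

0.0857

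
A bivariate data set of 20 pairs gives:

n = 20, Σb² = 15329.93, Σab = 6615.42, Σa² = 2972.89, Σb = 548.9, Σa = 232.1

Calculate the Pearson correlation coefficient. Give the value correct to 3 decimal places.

r = (nΣab − ΣaΣb) / √[(nΣa² − (Σa)²)(nΣb² − (Σb)²)]
Numerator: 20×6615.42 − 232.1×548.9 = 4908.71
Denominator: √[(59457.8 − 53870.41)(306598.6 − 301291.21)] = √[5587.39 × 5307.39] = 5445.5907
r = 4908.71 / 5445.5907 ≈ 0.901

0.901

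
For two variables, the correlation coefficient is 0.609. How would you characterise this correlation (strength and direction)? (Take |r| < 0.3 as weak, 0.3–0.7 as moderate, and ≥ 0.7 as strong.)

moderate positive

r = 0.609 > 0 so the relationship is positive.
|r| = 0.609, which falls in the moderate range.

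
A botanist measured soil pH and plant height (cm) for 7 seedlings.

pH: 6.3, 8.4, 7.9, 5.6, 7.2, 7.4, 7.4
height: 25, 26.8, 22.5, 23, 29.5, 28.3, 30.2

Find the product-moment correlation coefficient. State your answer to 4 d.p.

0.3216

n = 7, Σx = 50.2, Σy = 185.3, Σx² = 365.38, Σy² = 4961.67, Σxy = 1334.47
nΣxy − ΣxΣy = 9341.29 − 9302.06 = 39.23
nΣx² − (Σx)² = 2557.66 − 2520.04 = 37.62; nΣy² − (Σy)² = 34731.69 − 34336.09 = 395.6
r = 39.23 / √(37.62 × 395.6) = 39.23 / 121.9937 ≈ 0.3216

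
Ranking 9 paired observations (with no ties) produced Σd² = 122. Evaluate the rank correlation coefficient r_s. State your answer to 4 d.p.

-0.0167

ρ = 1 − 6Σd² / [n(n²−1)] = 1 − 6×122 / (9×80)
  = 1 − 732/720 = 1 − 1.01667 ≈ -0.0167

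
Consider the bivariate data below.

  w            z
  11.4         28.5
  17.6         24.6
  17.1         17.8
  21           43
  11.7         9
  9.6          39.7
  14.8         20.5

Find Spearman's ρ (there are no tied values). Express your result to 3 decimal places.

0.071

Rank w: 2, 6, 5, 7, 3, 1, 4
Rank z: 5, 4, 2, 7, 1, 6, 3
d = rank(w) − rank(z): -3, 2, 3, 0, 2, -5, 1; Σd² = 52
ρ = 1 − 6Σd² / [n(n²−1)] = 1 − 6×52 / (7×48) = 1 − 312/336 ≈ 0.071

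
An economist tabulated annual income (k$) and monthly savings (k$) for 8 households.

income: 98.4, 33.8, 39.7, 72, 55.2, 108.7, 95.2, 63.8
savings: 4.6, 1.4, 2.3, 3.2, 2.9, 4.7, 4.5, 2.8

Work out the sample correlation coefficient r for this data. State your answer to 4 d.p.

n = 8, Σx = 566.8, Σy = 26.4, Σx² = 45581.3, Σy² = 97.24, Σxy = 2099.68
nΣxy − ΣxΣy = 16797.44 − 14963.52 = 1833.92
nΣx² − (Σx)² = 364650.4 − 321262.24 = 43388.16; nΣy² − (Σy)² = 777.92 − 696.96 = 80.96
r = 1833.92 / √(43388.16 × 80.96) = 1833.92 / 1874.2213 ≈ 0.9785

0.9785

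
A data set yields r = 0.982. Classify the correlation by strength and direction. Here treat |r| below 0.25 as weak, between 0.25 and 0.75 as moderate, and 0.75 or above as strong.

strong positive

r = 0.982 > 0 so the relationship is positive.
|r| = 0.982, which falls in the strong range.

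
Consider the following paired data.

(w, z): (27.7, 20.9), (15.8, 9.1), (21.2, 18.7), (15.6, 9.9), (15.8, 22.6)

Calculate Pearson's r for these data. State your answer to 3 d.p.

0.523

n = 5, Σw = 96.1, Σz = 81.2, Σw² = 1959.37, Σz² = 1478.08, Σwz = 1630.67
nΣwz − ΣwΣz = 8153.35 − 7803.32 = 350.03
nΣw² − (Σw)² = 9796.85 − 9235.21 = 561.64; nΣz² − (Σz)² = 7390.4 − 6593.44 = 796.96
r = 350.03 / √(561.64 × 796.96) = 350.03 / 669.0326 ≈ 0.523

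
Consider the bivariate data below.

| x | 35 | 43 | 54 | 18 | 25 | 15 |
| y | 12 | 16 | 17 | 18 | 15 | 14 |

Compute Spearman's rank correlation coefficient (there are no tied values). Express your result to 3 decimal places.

Rank x: 4, 5, 6, 2, 3, 1
Rank y: 1, 4, 5, 6, 3, 2
d = rank(x) − rank(y): 3, 1, 1, -4, 0, -1; Σd² = 28
ρ = 1 − 6Σd² / [n(n²−1)] = 1 − 6×28 / (6×35) = 1 − 168/210 ≈ 0.200

0.200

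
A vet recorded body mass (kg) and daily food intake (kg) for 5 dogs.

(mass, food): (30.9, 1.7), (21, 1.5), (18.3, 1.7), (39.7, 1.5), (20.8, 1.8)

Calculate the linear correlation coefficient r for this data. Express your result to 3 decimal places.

n = 5, Σx = 130.7, Σy = 8.2, Σx² = 3739.43, Σy² = 13.52, Σxy = 212.13
nΣxy − ΣxΣy = 1060.65 − 1071.74 = -11.09
nΣx² − (Σx)² = 18697.15 − 17082.49 = 1614.66; nΣy² − (Σy)² = 67.6 − 67.24 = 0.36
r = -11.09 / √(1614.66 × 0.36) = -11.09 / 24.1097 ≈ -0.460

-0.460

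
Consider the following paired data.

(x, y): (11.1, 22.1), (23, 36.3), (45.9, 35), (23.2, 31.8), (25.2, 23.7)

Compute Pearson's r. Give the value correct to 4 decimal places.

n = 5, Σx = 128.4, Σy = 148.9, Σx² = 3932.3, Σy² = 4604.03, Σxy = 4021.71
nΣxy − ΣxΣy = 20108.55 − 19118.76 = 989.79
nΣx² − (Σx)² = 19661.5 − 16486.56 = 3174.94; nΣy² − (Σy)² = 23020.15 − 22171.21 = 848.94
r = 989.79 / √(3174.94 × 848.94) = 989.79 / 1641.7471 ≈ 0.6029

0.6029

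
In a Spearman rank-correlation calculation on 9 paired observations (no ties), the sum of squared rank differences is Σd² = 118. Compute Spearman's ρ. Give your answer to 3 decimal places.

0.017

ρ = 1 − 6Σd² / [n(n²−1)] = 1 − 6×118 / (9×80)
  = 1 − 708/720 = 1 − 0.9833 ≈ 0.017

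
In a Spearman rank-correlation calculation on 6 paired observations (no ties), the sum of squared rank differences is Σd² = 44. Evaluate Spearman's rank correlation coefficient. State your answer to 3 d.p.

-0.257

ρ = 1 − 6Σd² / [n(n²−1)] = 1 − 6×44 / (6×35)
  = 1 − 264/210 = 1 − 1.2571 ≈ -0.257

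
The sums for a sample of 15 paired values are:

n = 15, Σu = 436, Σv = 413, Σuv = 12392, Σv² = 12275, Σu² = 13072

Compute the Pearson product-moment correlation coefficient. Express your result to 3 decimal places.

0.645

r = (nΣuv − ΣuΣv) / √[(nΣu² − (Σu)²)(nΣv² − (Σv)²)]
Numerator: 15×12392 − 436×413 = 5812
Denominator: √[(196080 − 190096)(184125 − 170569)] = √[5984 × 13556] = 9006.6145
r = 5812 / 9006.6145 ≈ 0.645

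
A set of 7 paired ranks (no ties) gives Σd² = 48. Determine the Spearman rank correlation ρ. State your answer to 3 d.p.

0.143

ρ = 1 − 6Σd² / [n(n²−1)] = 1 − 6×48 / (7×48)
  = 1 − 288/336 = 1 − 0.8571 ≈ 0.143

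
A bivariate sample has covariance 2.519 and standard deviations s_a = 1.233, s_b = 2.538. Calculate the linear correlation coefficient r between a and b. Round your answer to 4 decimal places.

0.8050

r = Cov(a,b) / (s_a · s_b) = 2.519 / (1.233 × 2.538)
  = 2.519 / 3.1294 ≈ 0.8050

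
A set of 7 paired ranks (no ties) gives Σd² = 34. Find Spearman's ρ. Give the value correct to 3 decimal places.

ρ = 1 − 6Σd² / [n(n²−1)] = 1 − 6×34 / (7×48)
  = 1 − 204/336 = 1 − 0.6071 ≈ 0.393

0.393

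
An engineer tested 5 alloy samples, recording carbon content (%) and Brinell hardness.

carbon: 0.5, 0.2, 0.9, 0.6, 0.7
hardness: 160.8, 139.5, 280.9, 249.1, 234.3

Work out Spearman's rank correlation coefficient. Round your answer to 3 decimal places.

0.900

Rank carbon: 2, 1, 5, 3, 4
Rank hardness: 2, 1, 5, 4, 3
d = rank(carbon) − rank(hardness): 0, 0, 0, -1, 1; Σd² = 2
ρ = 1 − 6Σd² / [n(n²−1)] = 1 − 6×2 / (5×24) = 1 − 12/120 ≈ 0.900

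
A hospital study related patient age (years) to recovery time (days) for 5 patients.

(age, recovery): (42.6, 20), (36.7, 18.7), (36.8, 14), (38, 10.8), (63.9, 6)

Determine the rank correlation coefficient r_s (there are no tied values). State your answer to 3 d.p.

-0.400

Rank age: 4, 1, 2, 3, 5
Rank recovery: 5, 4, 3, 2, 1
d = rank(age) − rank(recovery): -1, -3, -1, 1, 4; Σd² = 28
ρ = 1 − 6Σd² / [n(n²−1)] = 1 − 6×28 / (5×24) = 1 − 168/120 ≈ -0.400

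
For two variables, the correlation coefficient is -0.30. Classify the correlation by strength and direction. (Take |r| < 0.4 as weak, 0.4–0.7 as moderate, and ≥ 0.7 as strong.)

weak negative

r = -0.30 < 0 so the relationship is negative.
|r| = 0.30, which falls in the weak range.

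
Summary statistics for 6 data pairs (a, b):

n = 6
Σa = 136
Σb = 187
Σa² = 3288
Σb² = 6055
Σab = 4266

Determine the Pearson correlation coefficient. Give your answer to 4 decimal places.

r = (nΣab − ΣaΣb) / √[(nΣa² − (Σa)²)(nΣb² − (Σb)²)]
Numerator: 6×4266 − 136×187 = 164
Denominator: √[(19728 − 18496)(36330 − 34969)] = √[1232 × 1361] = 1294.8946
r = 164 / 1294.8946 ≈ 0.1267

0.1267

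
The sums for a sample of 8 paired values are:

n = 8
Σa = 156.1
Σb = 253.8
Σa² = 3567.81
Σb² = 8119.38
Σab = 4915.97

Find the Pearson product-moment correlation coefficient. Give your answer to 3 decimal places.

r = (nΣab − ΣaΣb) / √[(nΣa² − (Σa)²)(nΣb² − (Σb)²)]
Numerator: 8×4915.97 − 156.1×253.8 = -290.42
Denominator: √[(28542.48 − 24367.21)(64955.04 − 64414.44)] = √[4175.27 × 540.6] = 1502.3818
r = -290.42 / 1502.3818 ≈ -0.193

-0.193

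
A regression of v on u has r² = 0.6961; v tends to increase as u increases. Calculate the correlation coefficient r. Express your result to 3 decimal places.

0.834

|r| = √0.6961 = 0.834
The association is positive, so r = 0.834.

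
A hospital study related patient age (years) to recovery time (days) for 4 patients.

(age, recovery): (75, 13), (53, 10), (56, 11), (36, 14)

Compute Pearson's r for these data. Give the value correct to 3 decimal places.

-0.171

n = 4, Σx = 220, Σy = 48, Σx² = 12866, Σy² = 586, Σxy = 2625
nΣxy − ΣxΣy = 10500 − 10560 = -60
nΣx² − (Σx)² = 51464 − 48400 = 3064; nΣy² − (Σy)² = 2344 − 2304 = 40
r = -60 / √(3064 × 40) = -60 / 350.0857 ≈ -0.171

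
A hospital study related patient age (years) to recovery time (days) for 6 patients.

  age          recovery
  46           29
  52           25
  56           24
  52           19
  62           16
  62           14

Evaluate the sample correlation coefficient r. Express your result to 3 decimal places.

-0.875

n = 6, Σx = 330, Σy = 127, Σx² = 18348, Σy² = 2855, Σxy = 6826
nΣxy − ΣxΣy = 40956 − 41910 = -954
nΣx² − (Σx)² = 110088 − 108900 = 1188; nΣy² − (Σy)² = 17130 − 16129 = 1001
r = -954 / √(1188 × 1001) = -954 / 1090.4990 ≈ -0.875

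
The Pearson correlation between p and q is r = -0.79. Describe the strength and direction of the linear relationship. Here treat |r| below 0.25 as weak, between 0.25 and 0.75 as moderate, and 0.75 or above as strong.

r = -0.79 < 0 so the relationship is negative.
|r| = 0.79, which falls in the strong range.

strong negative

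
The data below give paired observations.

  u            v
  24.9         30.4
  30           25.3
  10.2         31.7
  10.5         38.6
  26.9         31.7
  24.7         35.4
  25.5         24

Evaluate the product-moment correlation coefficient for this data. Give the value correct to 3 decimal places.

n = 7, Σu = 152.7, Σv = 217.1, Σu² = 3718.25, Σv² = 6893.15, Σuv = 4583.71
nΣuv − ΣuΣv = 32085.97 − 33151.17 = -1065.2
nΣu² − (Σu)² = 26027.75 − 23317.29 = 2710.46; nΣv² − (Σv)² = 48252.05 − 47132.41 = 1119.64
r = -1065.2 / √(2710.46 × 1119.64) = -1065.2 / 1742.0504 ≈ -0.611

-0.611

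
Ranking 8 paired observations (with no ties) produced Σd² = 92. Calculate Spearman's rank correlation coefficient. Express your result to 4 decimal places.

-0.0952

ρ = 1 − 6Σd² / [n(n²−1)] = 1 − 6×92 / (8×63)
  = 1 − 552/504 = 1 − 1.09524 ≈ -0.0952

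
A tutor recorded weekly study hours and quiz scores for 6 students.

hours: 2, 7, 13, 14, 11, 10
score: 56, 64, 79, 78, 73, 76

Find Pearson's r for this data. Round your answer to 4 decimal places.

0.9682

n = 6, Σx = 57, Σy = 426, Σx² = 639, Σy² = 30662, Σxy = 4242
nΣxy − ΣxΣy = 25452 − 24282 = 1170
nΣx² − (Σx)² = 3834 − 3249 = 585; nΣy² − (Σy)² = 183972 − 181476 = 2496
r = 1170 / √(585 × 2496) = 1170 / 1208.3708 ≈ 0.9682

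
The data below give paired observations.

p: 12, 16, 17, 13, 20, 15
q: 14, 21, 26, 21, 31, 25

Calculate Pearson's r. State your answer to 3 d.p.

n = 6, Σp = 93, Σq = 138, Σp² = 1483, Σq² = 3340, Σpq = 2214
nΣpq − ΣpΣq = 13284 − 12834 = 450
nΣp² − (Σp)² = 8898 − 8649 = 249; nΣq² − (Σq)² = 20040 − 19044 = 996
r = 450 / √(249 × 996) = 450 / 498.0000 ≈ 0.904

0.904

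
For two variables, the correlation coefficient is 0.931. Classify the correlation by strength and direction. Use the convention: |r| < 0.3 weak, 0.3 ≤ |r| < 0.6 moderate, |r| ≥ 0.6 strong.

r = 0.931 > 0 so the relationship is positive.
|r| = 0.931, which falls in the strong range.

strong positive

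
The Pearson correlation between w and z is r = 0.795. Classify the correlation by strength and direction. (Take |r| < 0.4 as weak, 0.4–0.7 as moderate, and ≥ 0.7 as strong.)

strong positive

r = 0.795 > 0 so the relationship is positive.
|r| = 0.795, which falls in the strong range.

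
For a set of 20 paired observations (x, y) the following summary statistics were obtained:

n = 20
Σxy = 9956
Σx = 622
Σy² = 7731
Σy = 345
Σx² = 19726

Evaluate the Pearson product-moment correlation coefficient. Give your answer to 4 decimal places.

-0.9383

r = (nΣxy − ΣxΣy) / √[(nΣx² − (Σx)²)(nΣy² − (Σy)²)]
Numerator: 20×9956 − 622×345 = -15470
Denominator: √[(394520 − 386884)(154620 − 119025)] = √[7636 × 35595] = 16486.4617
r = -15470 / 16486.4617 ≈ -0.9383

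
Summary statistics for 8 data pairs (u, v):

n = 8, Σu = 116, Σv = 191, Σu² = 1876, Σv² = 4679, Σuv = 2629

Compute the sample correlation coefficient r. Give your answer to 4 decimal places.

r = (nΣuv − ΣuΣv) / √[(nΣu² − (Σu)²)(nΣv² − (Σv)²)]
Numerator: 8×2629 − 116×191 = -1124
Denominator: √[(15008 − 13456)(37432 − 36481)] = √[1552 × 951] = 1214.8876
r = -1124 / 1214.8876 ≈ -0.9252

-0.9252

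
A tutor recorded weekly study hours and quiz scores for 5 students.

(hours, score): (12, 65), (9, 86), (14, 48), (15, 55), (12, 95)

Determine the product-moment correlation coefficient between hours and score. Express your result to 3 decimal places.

-0.738

n = 5, Σx = 62, Σy = 349, Σx² = 790, Σy² = 25975, Σxy = 4191
nΣxy − ΣxΣy = 20955 − 21638 = -683
nΣx² − (Σx)² = 3950 − 3844 = 106; nΣy² − (Σy)² = 129875 − 121801 = 8074
r = -683 / √(106 × 8074) = -683 / 925.1184 ≈ -0.738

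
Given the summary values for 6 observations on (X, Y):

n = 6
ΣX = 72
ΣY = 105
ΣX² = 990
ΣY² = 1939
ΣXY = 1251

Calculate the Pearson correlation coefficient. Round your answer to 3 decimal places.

-0.080

r = (nΣXY − ΣXΣY) / √[(nΣX² − (ΣX)²)(nΣY² − (ΣY)²)]
Numerator: 6×1251 − 72×105 = -54
Denominator: √[(5940 − 5184)(11634 − 11025)] = √[756 × 609] = 678.5308
r = -54 / 678.5308 ≈ -0.080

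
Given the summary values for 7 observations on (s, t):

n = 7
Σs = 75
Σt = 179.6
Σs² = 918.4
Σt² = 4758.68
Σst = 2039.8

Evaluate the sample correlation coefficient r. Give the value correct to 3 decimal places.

0.878

r = (nΣst − ΣsΣt) / √[(nΣs² − (Σs)²)(nΣt² − (Σt)²)]
Numerator: 7×2039.8 − 75×179.6 = 808.6
Denominator: √[(6428.8 − 5625)(33310.76 − 32256.16)] = √[803.8 × 1054.6] = 920.6995
r = 808.6 / 920.6995 ≈ 0.878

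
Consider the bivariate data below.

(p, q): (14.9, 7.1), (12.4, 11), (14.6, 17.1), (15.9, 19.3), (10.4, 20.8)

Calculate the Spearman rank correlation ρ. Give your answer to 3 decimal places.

-0.300

Rank p: 4, 2, 3, 5, 1
Rank q: 1, 2, 3, 4, 5
d = rank(p) − rank(q): 3, 0, 0, 1, -4; Σd² = 26
ρ = 1 − 6Σd² / [n(n²−1)] = 1 − 6×26 / (5×24) = 1 − 156/120 ≈ -0.300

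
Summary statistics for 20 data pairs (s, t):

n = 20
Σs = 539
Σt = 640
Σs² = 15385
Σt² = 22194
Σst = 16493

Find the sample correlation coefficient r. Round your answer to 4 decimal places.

r = (nΣst − ΣsΣt) / √[(nΣs² − (Σs)²)(nΣt² − (Σt)²)]
Numerator: 20×16493 − 539×640 = -15100
Denominator: √[(307700 − 290521)(443880 − 409600)] = √[17179 × 34280] = 24267.1820
r = -15100 / 24267.1820 ≈ -0.6222

-0.6222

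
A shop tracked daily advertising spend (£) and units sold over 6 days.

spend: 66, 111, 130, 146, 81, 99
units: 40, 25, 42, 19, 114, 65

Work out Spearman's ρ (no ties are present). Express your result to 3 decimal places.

Rank spend: 1, 4, 5, 6, 2, 3
Rank units: 3, 2, 4, 1, 6, 5
d = rank(spend) − rank(units): -2, 2, 1, 5, -4, -2; Σd² = 54
ρ = 1 − 6Σd² / [n(n²−1)] = 1 − 6×54 / (6×35) = 1 − 324/210 ≈ -0.543

-0.543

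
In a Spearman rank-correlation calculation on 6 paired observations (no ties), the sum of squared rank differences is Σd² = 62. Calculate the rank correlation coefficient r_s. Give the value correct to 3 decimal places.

-0.771

ρ = 1 − 6Σd² / [n(n²−1)] = 1 − 6×62 / (6×35)
  = 1 − 372/210 = 1 − 1.7714 ≈ -0.771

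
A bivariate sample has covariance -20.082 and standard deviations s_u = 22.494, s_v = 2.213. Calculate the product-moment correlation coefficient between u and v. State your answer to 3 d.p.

r = Cov(u,v) / (s_u · s_v) = -20.082 / (22.494 × 2.213)
  = -20.082 / 49.7792 ≈ -0.403

-0.403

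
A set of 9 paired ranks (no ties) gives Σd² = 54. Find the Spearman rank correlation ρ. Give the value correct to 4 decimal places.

ρ = 1 − 6Σd² / [n(n²−1)] = 1 − 6×54 / (9×80)
  = 1 − 324/720 = 1 − 0.45000 ≈ 0.5500

0.5500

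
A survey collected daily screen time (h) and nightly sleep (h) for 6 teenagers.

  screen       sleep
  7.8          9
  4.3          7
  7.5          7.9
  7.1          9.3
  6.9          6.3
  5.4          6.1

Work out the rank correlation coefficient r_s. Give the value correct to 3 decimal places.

Rank screen: 6, 1, 5, 4, 3, 2
Rank sleep: 5, 3, 4, 6, 2, 1
d = rank(screen) − rank(sleep): 1, -2, 1, -2, 1, 1; Σd² = 12
ρ = 1 − 6Σd² / [n(n²−1)] = 1 − 6×12 / (6×35) = 1 − 72/210 ≈ 0.657

0.657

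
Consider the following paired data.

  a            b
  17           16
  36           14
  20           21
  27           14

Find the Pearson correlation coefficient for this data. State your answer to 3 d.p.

n = 4, Σa = 100, Σb = 65, Σa² = 2714, Σb² = 1089, Σab = 1574
nΣab − ΣaΣb = 6296 − 6500 = -204
nΣa² − (Σa)² = 10856 − 10000 = 856; nΣb² − (Σb)² = 4356 − 4225 = 131
r = -204 / √(856 × 131) = -204 / 334.8671 ≈ -0.609

-0.609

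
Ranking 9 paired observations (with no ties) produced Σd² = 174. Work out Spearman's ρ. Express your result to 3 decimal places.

-0.450

ρ = 1 − 6Σd² / [n(n²−1)] = 1 − 6×174 / (9×80)
  = 1 − 1044/720 = 1 − 1.4500 ≈ -0.450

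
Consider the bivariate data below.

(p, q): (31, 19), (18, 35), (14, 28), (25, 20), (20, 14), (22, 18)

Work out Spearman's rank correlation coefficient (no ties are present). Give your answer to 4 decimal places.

-0.4286

Rank p: 6, 2, 1, 5, 3, 4
Rank q: 3, 6, 5, 4, 1, 2
d = rank(p) − rank(q): 3, -4, -4, 1, 2, 2; Σd² = 50
ρ = 1 − 6Σd² / [n(n²−1)] = 1 − 6×50 / (6×35) = 1 − 300/210 ≈ -0.4286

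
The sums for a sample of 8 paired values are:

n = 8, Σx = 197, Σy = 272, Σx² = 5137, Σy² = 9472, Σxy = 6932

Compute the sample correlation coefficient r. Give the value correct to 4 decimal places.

0.9247

r = (nΣxy − ΣxΣy) / √[(nΣx² − (Σx)²)(nΣy² − (Σy)²)]
Numerator: 8×6932 − 197×272 = 1872
Denominator: √[(41096 − 38809)(75776 − 73984)] = √[2287 × 1792] = 2024.4268
r = 1872 / 2024.4268 ≈ 0.9247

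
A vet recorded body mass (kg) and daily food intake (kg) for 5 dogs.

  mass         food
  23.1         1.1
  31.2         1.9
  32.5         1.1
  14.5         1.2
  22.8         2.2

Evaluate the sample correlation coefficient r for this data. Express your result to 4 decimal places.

n = 5, Σx = 124.1, Σy = 7.5, Σx² = 3293.39, Σy² = 12.31, Σxy = 188
nΣxy − ΣxΣy = 940 − 930.75 = 9.25
nΣx² − (Σx)² = 16466.95 − 15400.81 = 1066.14; nΣy² − (Σy)² = 61.55 − 56.25 = 5.3
r = 9.25 / √(1066.14 × 5.3) = 9.25 / 75.1701 ≈ 0.1231

0.1231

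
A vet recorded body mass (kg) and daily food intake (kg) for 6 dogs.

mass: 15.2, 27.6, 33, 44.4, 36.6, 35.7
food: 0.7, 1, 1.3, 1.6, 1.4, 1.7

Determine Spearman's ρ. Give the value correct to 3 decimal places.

Rank mass: 1, 2, 3, 6, 5, 4
Rank food: 1, 2, 3, 5, 4, 6
d = rank(mass) − rank(food): 0, 0, 0, 1, 1, -2; Σd² = 6
ρ = 1 − 6Σd² / [n(n²−1)] = 1 − 6×6 / (6×35) = 1 − 36/210 ≈ 0.829

0.829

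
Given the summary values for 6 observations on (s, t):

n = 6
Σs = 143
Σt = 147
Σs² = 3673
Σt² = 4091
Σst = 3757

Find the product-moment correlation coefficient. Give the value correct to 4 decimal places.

r = (nΣst − ΣsΣt) / √[(nΣs² − (Σs)²)(nΣt² − (Σt)²)]
Numerator: 6×3757 − 143×147 = 1521
Denominator: √[(22038 − 20449)(24546 − 21609)] = √[1589 × 2937] = 2160.2993
r = 1521 / 2160.2993 ≈ 0.7041

0.7041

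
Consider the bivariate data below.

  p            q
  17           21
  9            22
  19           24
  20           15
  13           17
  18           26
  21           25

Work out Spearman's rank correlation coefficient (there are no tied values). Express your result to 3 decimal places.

0.214

Rank p: 3, 1, 5, 6, 2, 4, 7
Rank q: 3, 4, 5, 1, 2, 7, 6
d = rank(p) − rank(q): 0, -3, 0, 5, 0, -3, 1; Σd² = 44
ρ = 1 − 6Σd² / [n(n²−1)] = 1 − 6×44 / (7×48) = 1 − 264/336 ≈ 0.214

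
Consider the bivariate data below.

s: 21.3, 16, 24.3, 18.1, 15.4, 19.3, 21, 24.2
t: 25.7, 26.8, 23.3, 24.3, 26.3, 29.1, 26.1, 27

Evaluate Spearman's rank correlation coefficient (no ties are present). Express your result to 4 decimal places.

Rank s: 6, 2, 8, 3, 1, 4, 5, 7
Rank t: 3, 6, 1, 2, 5, 8, 4, 7
d = rank(s) − rank(t): 3, -4, 7, 1, -4, -4, 1, 0; Σd² = 108
ρ = 1 − 6Σd² / [n(n²−1)] = 1 − 6×108 / (8×63) = 1 − 648/504 ≈ -0.2857

-0.2857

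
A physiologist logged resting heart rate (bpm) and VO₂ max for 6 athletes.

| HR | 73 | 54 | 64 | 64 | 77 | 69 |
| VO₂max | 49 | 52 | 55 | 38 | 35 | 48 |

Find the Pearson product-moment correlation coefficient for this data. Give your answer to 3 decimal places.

-0.526

n = 6, Σx = 401, Σy = 277, Σx² = 27127, Σy² = 13103, Σxy = 18344
nΣxy − ΣxΣy = 110064 − 111077 = -1013
nΣx² − (Σx)² = 162762 − 160801 = 1961; nΣy² − (Σy)² = 78618 − 76729 = 1889
r = -1013 / √(1961 × 1889) = -1013 / 1924.6633 ≈ -0.526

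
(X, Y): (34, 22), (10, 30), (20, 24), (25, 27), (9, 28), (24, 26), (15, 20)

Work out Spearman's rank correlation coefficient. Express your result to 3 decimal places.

Rank X: 7, 2, 4, 6, 1, 5, 3
Rank Y: 2, 7, 3, 5, 6, 4, 1
d = rank(X) − rank(Y): 5, -5, 1, 1, -5, 1, 2; Σd² = 82
ρ = 1 − 6Σd² / [n(n²−1)] = 1 − 6×82 / (7×48) = 1 − 492/336 ≈ -0.464

-0.464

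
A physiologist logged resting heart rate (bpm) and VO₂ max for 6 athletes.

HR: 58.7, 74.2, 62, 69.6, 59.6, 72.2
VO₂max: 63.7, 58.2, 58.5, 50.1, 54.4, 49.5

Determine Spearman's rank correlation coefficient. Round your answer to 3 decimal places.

-0.543

Rank HR: 1, 6, 3, 4, 2, 5
Rank VO₂max: 6, 4, 5, 2, 3, 1
d = rank(HR) − rank(VO₂max): -5, 2, -2, 2, -1, 4; Σd² = 54
ρ = 1 − 6Σd² / [n(n²−1)] = 1 − 6×54 / (6×35) = 1 − 324/210 ≈ -0.543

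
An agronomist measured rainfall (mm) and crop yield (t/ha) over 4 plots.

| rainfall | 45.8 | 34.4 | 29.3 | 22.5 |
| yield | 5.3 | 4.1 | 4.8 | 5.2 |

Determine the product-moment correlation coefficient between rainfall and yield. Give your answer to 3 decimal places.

n = 4, Σx = 132, Σy = 19.4, Σx² = 4645.74, Σy² = 94.98, Σxy = 641.42
nΣxy − ΣxΣy = 2565.68 − 2560.8 = 4.88
nΣx² − (Σx)² = 18582.96 − 17424 = 1158.96; nΣy² − (Σy)² = 379.92 − 376.36 = 3.56
r = 4.88 / √(1158.96 × 3.56) = 4.88 / 64.2332 ≈ 0.076

0.076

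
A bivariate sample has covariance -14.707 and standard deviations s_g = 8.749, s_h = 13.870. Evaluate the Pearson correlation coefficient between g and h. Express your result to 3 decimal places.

-0.121

r = Cov(g,h) / (s_g · s_h) = -14.707 / (8.749 × 13.870)
  = -14.707 / 121.3486 ≈ -0.121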